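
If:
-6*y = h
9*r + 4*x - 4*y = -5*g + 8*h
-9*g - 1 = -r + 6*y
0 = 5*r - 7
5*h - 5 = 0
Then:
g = 7/45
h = 1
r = 7/5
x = -68/45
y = -1/6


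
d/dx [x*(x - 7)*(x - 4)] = 3*x^2 - 22*x + 28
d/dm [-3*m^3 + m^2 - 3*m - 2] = -9*m^2 + 2*m - 3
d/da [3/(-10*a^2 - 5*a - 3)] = 15*(4*a + 1)/(10*a^2 + 5*a + 3)^2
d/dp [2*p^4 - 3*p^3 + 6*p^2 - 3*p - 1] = 8*p^3 - 9*p^2 + 12*p - 3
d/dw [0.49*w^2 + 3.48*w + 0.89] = 0.98*w + 3.48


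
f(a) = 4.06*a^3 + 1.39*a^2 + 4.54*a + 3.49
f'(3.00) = 122.50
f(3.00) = 139.24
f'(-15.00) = 2703.34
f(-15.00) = -13454.36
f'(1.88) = 52.82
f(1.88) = 43.92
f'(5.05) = 329.20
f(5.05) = 584.74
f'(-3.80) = 169.86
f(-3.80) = -216.47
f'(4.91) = 311.83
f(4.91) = 539.88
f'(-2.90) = 98.91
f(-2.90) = -97.01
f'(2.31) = 75.96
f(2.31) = 71.44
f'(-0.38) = 5.24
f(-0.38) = 1.74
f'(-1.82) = 39.83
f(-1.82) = -24.64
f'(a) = 12.18*a^2 + 2.78*a + 4.54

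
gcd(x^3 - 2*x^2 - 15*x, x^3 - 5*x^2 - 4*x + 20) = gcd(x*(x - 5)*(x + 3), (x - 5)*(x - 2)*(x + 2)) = x - 5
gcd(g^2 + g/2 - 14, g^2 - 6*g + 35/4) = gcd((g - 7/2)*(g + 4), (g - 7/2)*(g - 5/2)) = g - 7/2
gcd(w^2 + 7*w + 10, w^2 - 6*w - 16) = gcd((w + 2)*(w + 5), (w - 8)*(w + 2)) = w + 2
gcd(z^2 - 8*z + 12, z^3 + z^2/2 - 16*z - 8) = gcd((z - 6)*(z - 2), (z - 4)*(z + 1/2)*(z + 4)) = 1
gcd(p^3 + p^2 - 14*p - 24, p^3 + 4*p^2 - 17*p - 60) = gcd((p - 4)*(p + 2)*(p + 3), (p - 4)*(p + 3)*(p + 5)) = p^2 - p - 12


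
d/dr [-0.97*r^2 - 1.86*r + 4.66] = -1.94*r - 1.86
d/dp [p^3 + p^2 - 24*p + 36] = 3*p^2 + 2*p - 24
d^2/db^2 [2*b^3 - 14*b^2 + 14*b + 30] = 12*b - 28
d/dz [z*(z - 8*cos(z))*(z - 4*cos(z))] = 12*z^2*sin(z) + 3*z^2 - 32*z*sin(2*z) - 24*z*cos(z) + 32*cos(z)^2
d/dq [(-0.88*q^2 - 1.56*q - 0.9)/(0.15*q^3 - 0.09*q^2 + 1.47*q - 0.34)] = (0.132*q^4 + 0.468*q^3 - 1.029*q^2 + 0.4364*q + 1.8534)/(0.0225*q^6 - 0.027*q^5 + 0.4491*q^4 - 0.3666*q^3 + 2.2221*q^2 - 0.9996*q + 0.1156)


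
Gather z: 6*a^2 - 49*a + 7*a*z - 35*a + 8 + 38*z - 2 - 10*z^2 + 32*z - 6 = 6*a^2 - 84*a - 10*z^2 + z*(7*a + 70)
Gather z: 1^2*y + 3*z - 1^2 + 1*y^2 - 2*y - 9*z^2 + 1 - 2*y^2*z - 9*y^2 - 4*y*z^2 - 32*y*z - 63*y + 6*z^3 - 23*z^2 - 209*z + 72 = -8*y^2 - 64*y + 6*z^3 + z^2*(-4*y - 32) + z*(-2*y^2 - 32*y - 206) + 72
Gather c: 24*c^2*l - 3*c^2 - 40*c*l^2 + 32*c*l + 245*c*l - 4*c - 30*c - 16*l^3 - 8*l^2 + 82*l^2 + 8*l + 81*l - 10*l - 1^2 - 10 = c^2*(24*l - 3) + c*(-40*l^2 + 277*l - 34) - 16*l^3 + 74*l^2 + 79*l - 11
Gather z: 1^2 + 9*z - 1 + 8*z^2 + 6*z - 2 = 8*z^2 + 15*z - 2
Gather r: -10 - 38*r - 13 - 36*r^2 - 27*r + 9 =-36*r^2 - 65*r - 14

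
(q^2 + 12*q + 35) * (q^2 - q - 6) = q^4 + 11*q^3 + 17*q^2 - 107*q - 210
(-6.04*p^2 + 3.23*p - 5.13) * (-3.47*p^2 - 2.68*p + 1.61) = 20.9588*p^4 + 4.9791*p^3 - 0.579699999999999*p^2 + 18.9487*p - 8.2593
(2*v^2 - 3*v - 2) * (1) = 2*v^2 - 3*v - 2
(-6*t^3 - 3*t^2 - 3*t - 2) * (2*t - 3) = -12*t^4 + 12*t^3 + 3*t^2 + 5*t + 6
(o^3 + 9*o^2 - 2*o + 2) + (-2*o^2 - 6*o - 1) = o^3 + 7*o^2 - 8*o + 1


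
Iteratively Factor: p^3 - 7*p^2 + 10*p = (p)*(p^2 - 7*p + 10) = p*(p - 2)*(p - 5)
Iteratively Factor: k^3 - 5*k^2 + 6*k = (k - 2)*(k^2 - 3*k) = (k - 3)*(k - 2)*(k)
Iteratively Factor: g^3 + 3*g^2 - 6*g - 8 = (g - 2)*(g^2 + 5*g + 4) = (g - 2)*(g + 4)*(g + 1)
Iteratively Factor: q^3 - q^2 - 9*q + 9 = (q + 3)*(q^2 - 4*q + 3) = (q - 1)*(q + 3)*(q - 3)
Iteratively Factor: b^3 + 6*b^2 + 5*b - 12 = (b + 3)*(b^2 + 3*b - 4) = (b - 1)*(b + 3)*(b + 4)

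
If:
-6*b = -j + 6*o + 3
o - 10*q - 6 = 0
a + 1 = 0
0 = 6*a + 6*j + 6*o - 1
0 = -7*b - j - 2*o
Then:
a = -1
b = -19/129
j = 56/43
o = -35/258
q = -1583/2580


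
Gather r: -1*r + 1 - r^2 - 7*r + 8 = -r^2 - 8*r + 9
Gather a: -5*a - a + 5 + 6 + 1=12 - 6*a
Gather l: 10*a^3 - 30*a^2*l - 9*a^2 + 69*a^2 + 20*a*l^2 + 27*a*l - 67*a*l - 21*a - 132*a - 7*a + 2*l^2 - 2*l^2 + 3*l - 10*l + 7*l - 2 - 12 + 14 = 10*a^3 + 60*a^2 + 20*a*l^2 - 160*a + l*(-30*a^2 - 40*a)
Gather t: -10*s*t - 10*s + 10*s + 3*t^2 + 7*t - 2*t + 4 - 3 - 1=3*t^2 + t*(5 - 10*s)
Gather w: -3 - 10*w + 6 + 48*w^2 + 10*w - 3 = 48*w^2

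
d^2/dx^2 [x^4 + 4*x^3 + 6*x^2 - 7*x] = 12*x^2 + 24*x + 12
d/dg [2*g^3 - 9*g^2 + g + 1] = 6*g^2 - 18*g + 1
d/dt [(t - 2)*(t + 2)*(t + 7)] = 3*t^2 + 14*t - 4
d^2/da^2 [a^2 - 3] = 2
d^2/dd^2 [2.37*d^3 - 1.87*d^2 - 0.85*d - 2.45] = 14.22*d - 3.74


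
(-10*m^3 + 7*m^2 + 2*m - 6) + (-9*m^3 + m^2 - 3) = -19*m^3 + 8*m^2 + 2*m - 9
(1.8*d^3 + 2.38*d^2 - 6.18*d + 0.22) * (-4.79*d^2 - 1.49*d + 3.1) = -8.622*d^5 - 14.0822*d^4 + 31.636*d^3 + 15.5324*d^2 - 19.4858*d + 0.682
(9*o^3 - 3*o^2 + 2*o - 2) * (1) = 9*o^3 - 3*o^2 + 2*o - 2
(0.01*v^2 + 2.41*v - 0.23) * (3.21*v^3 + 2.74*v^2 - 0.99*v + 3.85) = 0.0321*v^5 + 7.7635*v^4 + 5.8552*v^3 - 2.9776*v^2 + 9.5062*v - 0.8855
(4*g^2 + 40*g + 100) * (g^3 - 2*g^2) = 4*g^5 + 32*g^4 + 20*g^3 - 200*g^2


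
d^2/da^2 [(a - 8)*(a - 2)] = 2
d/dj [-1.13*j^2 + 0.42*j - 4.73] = 0.42 - 2.26*j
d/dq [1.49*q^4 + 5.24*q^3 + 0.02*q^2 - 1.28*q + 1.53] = 5.96*q^3 + 15.72*q^2 + 0.04*q - 1.28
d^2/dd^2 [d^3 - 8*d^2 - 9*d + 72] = 6*d - 16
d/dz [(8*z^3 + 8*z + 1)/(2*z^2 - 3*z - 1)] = (16*z^4 - 48*z^3 - 40*z^2 - 4*z - 5)/(4*z^4 - 12*z^3 + 5*z^2 + 6*z + 1)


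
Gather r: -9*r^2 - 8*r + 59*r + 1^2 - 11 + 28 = -9*r^2 + 51*r + 18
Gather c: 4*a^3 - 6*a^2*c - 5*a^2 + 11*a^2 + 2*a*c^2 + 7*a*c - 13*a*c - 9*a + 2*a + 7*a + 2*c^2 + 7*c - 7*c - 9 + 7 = 4*a^3 + 6*a^2 + c^2*(2*a + 2) + c*(-6*a^2 - 6*a) - 2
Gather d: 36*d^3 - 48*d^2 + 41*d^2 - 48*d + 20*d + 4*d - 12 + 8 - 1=36*d^3 - 7*d^2 - 24*d - 5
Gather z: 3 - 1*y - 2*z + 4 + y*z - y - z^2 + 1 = -2*y - z^2 + z*(y - 2) + 8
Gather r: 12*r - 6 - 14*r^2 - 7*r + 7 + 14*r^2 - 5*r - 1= 0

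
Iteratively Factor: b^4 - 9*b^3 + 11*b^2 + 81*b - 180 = (b - 3)*(b^3 - 6*b^2 - 7*b + 60) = (b - 5)*(b - 3)*(b^2 - b - 12) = (b - 5)*(b - 4)*(b - 3)*(b + 3)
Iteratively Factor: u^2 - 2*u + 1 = (u - 1)*(u - 1)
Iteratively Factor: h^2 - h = (h - 1)*(h)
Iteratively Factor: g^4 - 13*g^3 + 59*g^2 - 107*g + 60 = (g - 5)*(g^3 - 8*g^2 + 19*g - 12) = (g - 5)*(g - 3)*(g^2 - 5*g + 4) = (g - 5)*(g - 4)*(g - 3)*(g - 1)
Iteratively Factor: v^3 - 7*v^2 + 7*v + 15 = (v - 3)*(v^2 - 4*v - 5) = (v - 5)*(v - 3)*(v + 1)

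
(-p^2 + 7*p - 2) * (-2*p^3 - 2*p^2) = 2*p^5 - 12*p^4 - 10*p^3 + 4*p^2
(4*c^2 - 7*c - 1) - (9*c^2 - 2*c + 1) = -5*c^2 - 5*c - 2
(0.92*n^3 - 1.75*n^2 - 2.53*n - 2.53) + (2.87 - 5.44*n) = 0.92*n^3 - 1.75*n^2 - 7.97*n + 0.34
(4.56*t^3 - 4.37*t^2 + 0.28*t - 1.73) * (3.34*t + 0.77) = 15.2304*t^4 - 11.0846*t^3 - 2.4297*t^2 - 5.5626*t - 1.3321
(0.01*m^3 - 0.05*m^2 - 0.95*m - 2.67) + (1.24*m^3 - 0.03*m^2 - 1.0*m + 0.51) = 1.25*m^3 - 0.08*m^2 - 1.95*m - 2.16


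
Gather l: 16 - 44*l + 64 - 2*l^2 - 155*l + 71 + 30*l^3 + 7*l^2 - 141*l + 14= 30*l^3 + 5*l^2 - 340*l + 165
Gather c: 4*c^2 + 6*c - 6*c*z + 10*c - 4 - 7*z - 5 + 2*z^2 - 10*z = 4*c^2 + c*(16 - 6*z) + 2*z^2 - 17*z - 9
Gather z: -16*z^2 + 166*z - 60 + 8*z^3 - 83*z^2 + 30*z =8*z^3 - 99*z^2 + 196*z - 60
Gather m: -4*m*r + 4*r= -4*m*r + 4*r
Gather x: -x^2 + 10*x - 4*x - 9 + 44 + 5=-x^2 + 6*x + 40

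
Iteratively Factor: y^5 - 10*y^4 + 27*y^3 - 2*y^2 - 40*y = (y - 5)*(y^4 - 5*y^3 + 2*y^2 + 8*y) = (y - 5)*(y + 1)*(y^3 - 6*y^2 + 8*y) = (y - 5)*(y - 4)*(y + 1)*(y^2 - 2*y) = y*(y - 5)*(y - 4)*(y + 1)*(y - 2)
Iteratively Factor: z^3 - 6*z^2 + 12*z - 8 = (z - 2)*(z^2 - 4*z + 4) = (z - 2)^2*(z - 2)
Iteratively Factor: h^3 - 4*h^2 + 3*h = (h - 1)*(h^2 - 3*h) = (h - 3)*(h - 1)*(h)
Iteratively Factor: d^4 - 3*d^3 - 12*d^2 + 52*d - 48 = (d - 2)*(d^3 - d^2 - 14*d + 24) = (d - 3)*(d - 2)*(d^2 + 2*d - 8) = (d - 3)*(d - 2)^2*(d + 4)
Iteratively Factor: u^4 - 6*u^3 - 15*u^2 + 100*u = (u - 5)*(u^3 - u^2 - 20*u) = (u - 5)*(u + 4)*(u^2 - 5*u) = (u - 5)^2*(u + 4)*(u)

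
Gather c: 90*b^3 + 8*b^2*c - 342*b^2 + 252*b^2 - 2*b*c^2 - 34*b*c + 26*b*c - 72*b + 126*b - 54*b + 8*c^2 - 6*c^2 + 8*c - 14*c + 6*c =90*b^3 - 90*b^2 + c^2*(2 - 2*b) + c*(8*b^2 - 8*b)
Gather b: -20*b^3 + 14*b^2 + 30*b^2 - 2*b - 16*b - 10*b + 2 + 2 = -20*b^3 + 44*b^2 - 28*b + 4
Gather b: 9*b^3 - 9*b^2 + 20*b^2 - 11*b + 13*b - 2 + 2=9*b^3 + 11*b^2 + 2*b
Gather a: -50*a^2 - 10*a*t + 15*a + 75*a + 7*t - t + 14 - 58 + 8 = -50*a^2 + a*(90 - 10*t) + 6*t - 36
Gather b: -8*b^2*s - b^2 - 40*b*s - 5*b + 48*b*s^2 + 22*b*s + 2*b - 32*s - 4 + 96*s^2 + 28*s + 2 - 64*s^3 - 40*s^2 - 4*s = b^2*(-8*s - 1) + b*(48*s^2 - 18*s - 3) - 64*s^3 + 56*s^2 - 8*s - 2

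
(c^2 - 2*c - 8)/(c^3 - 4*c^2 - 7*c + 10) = (c - 4)/(c^2 - 6*c + 5)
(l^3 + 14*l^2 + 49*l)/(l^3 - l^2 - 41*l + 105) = l*(l + 7)/(l^2 - 8*l + 15)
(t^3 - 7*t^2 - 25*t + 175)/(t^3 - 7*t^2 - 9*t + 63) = (t^2 - 25)/(t^2 - 9)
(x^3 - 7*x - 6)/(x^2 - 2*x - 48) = (-x^3 + 7*x + 6)/(-x^2 + 2*x + 48)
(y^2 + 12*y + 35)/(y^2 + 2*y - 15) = (y + 7)/(y - 3)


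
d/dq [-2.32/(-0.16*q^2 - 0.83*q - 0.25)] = (-0.7424*q - 1.9256)/(0.16*q^2 + 0.83*q + 0.25)^2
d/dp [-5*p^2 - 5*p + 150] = -10*p - 5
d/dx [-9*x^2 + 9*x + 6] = 9 - 18*x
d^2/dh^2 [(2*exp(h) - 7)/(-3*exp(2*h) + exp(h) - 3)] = (-18*exp(4*h) + 246*exp(3*h) + 45*exp(2*h) - 251*exp(h) + 3)*exp(h)/(27*exp(6*h) - 27*exp(5*h) + 90*exp(4*h) - 55*exp(3*h) + 90*exp(2*h) - 27*exp(h) + 27)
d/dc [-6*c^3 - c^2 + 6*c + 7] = -18*c^2 - 2*c + 6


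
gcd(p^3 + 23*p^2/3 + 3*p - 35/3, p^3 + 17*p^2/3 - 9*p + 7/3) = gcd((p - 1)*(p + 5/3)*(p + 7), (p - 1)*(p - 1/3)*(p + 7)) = p^2 + 6*p - 7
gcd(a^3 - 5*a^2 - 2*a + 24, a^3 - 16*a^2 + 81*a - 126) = a - 3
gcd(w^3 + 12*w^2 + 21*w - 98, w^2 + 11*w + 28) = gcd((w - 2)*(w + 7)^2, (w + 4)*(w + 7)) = w + 7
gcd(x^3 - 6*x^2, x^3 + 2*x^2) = x^2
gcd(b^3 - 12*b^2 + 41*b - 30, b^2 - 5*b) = b - 5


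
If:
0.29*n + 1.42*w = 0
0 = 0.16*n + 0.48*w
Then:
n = 0.00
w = 0.00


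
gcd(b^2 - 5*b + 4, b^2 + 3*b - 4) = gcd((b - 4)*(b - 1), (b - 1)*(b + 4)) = b - 1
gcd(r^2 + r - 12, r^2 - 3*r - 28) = r + 4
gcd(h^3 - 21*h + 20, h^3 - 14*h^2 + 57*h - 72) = 1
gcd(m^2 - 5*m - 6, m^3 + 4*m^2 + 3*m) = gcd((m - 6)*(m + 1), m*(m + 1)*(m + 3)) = m + 1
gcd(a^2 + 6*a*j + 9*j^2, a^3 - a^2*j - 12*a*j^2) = a + 3*j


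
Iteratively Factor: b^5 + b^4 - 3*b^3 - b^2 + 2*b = (b + 1)*(b^4 - 3*b^2 + 2*b) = (b - 1)*(b + 1)*(b^3 + b^2 - 2*b) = b*(b - 1)*(b + 1)*(b^2 + b - 2) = b*(b - 1)*(b + 1)*(b + 2)*(b - 1)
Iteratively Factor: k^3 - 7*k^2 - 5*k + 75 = (k - 5)*(k^2 - 2*k - 15) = (k - 5)*(k + 3)*(k - 5)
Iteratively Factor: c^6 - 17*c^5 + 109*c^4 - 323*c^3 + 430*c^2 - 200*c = (c - 1)*(c^5 - 16*c^4 + 93*c^3 - 230*c^2 + 200*c) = (c - 5)*(c - 1)*(c^4 - 11*c^3 + 38*c^2 - 40*c) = (c - 5)*(c - 2)*(c - 1)*(c^3 - 9*c^2 + 20*c) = c*(c - 5)*(c - 2)*(c - 1)*(c^2 - 9*c + 20) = c*(c - 5)^2*(c - 2)*(c - 1)*(c - 4)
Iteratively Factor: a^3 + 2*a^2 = (a)*(a^2 + 2*a) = a*(a + 2)*(a)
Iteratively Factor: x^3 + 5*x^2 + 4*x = (x + 4)*(x^2 + x) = (x + 1)*(x + 4)*(x)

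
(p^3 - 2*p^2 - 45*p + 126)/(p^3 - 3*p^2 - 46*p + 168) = (p - 3)/(p - 4)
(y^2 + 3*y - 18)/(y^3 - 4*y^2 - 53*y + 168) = (y + 6)/(y^2 - y - 56)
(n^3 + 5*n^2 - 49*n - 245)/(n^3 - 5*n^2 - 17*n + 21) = (n^2 + 12*n + 35)/(n^2 + 2*n - 3)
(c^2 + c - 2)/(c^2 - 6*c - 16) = (c - 1)/(c - 8)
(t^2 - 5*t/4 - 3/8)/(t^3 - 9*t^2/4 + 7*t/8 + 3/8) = 1/(t - 1)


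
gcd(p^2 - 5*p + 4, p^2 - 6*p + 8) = p - 4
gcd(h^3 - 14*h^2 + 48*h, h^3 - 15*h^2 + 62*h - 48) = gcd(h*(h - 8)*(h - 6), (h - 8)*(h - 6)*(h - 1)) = h^2 - 14*h + 48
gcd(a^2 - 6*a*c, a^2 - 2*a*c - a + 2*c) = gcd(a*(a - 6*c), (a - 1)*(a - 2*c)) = 1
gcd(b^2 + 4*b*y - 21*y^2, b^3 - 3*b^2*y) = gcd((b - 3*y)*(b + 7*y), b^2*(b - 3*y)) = -b + 3*y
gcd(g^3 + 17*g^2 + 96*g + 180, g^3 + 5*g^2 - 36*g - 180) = g^2 + 11*g + 30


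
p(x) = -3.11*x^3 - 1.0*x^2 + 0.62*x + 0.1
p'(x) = -9.33*x^2 - 2.0*x + 0.62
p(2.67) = -64.57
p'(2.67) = -71.23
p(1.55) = -12.92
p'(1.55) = -24.90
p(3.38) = -129.32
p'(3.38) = -112.73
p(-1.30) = 4.44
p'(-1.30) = -12.55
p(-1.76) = 12.87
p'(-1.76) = -24.76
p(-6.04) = 645.16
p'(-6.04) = -327.67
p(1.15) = -5.24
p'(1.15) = -14.02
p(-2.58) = 45.25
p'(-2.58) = -56.32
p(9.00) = -2342.51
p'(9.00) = -773.11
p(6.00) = -703.94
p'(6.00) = -347.26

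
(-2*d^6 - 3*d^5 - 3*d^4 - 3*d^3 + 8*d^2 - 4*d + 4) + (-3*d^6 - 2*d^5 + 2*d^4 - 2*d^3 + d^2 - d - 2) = -5*d^6 - 5*d^5 - d^4 - 5*d^3 + 9*d^2 - 5*d + 2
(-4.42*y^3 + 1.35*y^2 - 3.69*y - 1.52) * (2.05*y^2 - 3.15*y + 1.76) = -9.061*y^5 + 16.6905*y^4 - 19.5962*y^3 + 10.8835*y^2 - 1.7064*y - 2.6752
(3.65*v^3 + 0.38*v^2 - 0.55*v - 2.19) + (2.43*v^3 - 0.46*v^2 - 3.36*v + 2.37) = 6.08*v^3 - 0.08*v^2 - 3.91*v + 0.18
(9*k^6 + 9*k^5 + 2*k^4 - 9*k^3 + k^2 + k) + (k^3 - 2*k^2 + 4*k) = 9*k^6 + 9*k^5 + 2*k^4 - 8*k^3 - k^2 + 5*k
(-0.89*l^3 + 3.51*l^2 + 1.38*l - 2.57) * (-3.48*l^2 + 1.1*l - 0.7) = 3.0972*l^5 - 13.1938*l^4 - 0.3184*l^3 + 8.0046*l^2 - 3.793*l + 1.799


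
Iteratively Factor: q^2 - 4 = (q + 2)*(q - 2)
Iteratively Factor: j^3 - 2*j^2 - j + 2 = (j - 1)*(j^2 - j - 2) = (j - 2)*(j - 1)*(j + 1)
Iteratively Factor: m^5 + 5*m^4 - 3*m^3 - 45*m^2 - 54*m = (m - 3)*(m^4 + 8*m^3 + 21*m^2 + 18*m) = m*(m - 3)*(m^3 + 8*m^2 + 21*m + 18) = m*(m - 3)*(m + 3)*(m^2 + 5*m + 6) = m*(m - 3)*(m + 2)*(m + 3)*(m + 3)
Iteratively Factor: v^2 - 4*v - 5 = (v + 1)*(v - 5)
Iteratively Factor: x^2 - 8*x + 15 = (x - 3)*(x - 5)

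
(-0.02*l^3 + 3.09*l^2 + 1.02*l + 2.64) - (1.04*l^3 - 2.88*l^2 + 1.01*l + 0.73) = -1.06*l^3 + 5.97*l^2 + 0.01*l + 1.91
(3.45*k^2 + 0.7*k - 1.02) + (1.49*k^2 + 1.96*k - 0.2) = 4.94*k^2 + 2.66*k - 1.22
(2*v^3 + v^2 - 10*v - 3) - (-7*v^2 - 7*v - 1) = 2*v^3 + 8*v^2 - 3*v - 2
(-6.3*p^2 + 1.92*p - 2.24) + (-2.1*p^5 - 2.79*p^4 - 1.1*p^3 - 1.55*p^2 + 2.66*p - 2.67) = -2.1*p^5 - 2.79*p^4 - 1.1*p^3 - 7.85*p^2 + 4.58*p - 4.91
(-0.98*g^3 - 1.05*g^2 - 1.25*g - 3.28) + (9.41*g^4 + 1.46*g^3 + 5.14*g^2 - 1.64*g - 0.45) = 9.41*g^4 + 0.48*g^3 + 4.09*g^2 - 2.89*g - 3.73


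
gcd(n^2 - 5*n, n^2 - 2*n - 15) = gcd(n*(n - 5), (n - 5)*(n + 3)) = n - 5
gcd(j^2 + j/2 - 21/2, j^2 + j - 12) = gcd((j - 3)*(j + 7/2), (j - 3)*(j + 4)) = j - 3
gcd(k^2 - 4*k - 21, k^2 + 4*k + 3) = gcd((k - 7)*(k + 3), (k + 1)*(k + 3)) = k + 3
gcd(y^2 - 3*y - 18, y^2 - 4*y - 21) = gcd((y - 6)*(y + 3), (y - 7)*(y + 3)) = y + 3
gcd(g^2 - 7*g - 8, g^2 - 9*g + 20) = 1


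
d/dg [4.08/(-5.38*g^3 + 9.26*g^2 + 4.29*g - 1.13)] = (65.8512*g^2 - 75.5616*g - 17.5032)/(5.38*g^3 - 9.26*g^2 - 4.29*g + 1.13)^2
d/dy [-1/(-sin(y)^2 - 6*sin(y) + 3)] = -2*(sin(y) + 3)*cos(y)/(sin(y)^2 + 6*sin(y) - 3)^2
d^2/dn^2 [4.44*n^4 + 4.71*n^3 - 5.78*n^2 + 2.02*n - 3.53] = 53.28*n^2 + 28.26*n - 11.56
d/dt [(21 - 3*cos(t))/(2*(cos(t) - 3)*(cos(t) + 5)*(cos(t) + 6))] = 3*(-2*cos(t)^3 + 13*cos(t)^2 + 112*cos(t) - 111)*sin(t)/(2*(cos(t) - 3)^2*(cos(t) + 5)^2*(cos(t) + 6)^2)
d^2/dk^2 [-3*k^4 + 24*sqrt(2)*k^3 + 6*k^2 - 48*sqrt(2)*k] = -36*k^2 + 144*sqrt(2)*k + 12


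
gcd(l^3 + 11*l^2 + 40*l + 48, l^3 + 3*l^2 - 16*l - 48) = l^2 + 7*l + 12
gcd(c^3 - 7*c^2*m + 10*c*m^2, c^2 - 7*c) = c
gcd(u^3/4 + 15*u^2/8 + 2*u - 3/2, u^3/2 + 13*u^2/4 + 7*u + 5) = u + 2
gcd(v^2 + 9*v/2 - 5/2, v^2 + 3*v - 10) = v + 5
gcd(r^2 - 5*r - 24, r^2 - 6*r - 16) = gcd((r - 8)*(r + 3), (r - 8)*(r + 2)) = r - 8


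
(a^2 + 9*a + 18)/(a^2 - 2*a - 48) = (a + 3)/(a - 8)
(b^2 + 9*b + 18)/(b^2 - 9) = (b + 6)/(b - 3)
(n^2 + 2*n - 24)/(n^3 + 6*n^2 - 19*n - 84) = (n + 6)/(n^2 + 10*n + 21)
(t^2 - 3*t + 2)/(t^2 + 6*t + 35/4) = 4*(t^2 - 3*t + 2)/(4*t^2 + 24*t + 35)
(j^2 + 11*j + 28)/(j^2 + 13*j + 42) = (j + 4)/(j + 6)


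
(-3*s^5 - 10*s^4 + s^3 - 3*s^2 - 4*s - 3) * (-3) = 9*s^5 + 30*s^4 - 3*s^3 + 9*s^2 + 12*s + 9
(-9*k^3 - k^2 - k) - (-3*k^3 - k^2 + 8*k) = -6*k^3 - 9*k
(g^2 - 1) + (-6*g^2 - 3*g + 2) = -5*g^2 - 3*g + 1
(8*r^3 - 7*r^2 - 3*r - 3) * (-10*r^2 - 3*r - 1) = -80*r^5 + 46*r^4 + 43*r^3 + 46*r^2 + 12*r + 3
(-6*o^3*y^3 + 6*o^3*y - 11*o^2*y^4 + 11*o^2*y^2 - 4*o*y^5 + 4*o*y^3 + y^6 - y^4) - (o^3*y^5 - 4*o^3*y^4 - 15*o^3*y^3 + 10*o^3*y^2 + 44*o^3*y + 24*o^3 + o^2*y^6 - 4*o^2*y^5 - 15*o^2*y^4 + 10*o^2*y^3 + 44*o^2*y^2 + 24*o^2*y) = -o^3*y^5 + 4*o^3*y^4 + 9*o^3*y^3 - 10*o^3*y^2 - 38*o^3*y - 24*o^3 - o^2*y^6 + 4*o^2*y^5 + 4*o^2*y^4 - 10*o^2*y^3 - 33*o^2*y^2 - 24*o^2*y - 4*o*y^5 + 4*o*y^3 + y^6 - y^4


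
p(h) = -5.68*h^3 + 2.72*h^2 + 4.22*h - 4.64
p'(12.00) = -2384.26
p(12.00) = -9377.36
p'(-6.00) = -641.86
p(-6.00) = 1294.84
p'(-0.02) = 4.10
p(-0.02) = -4.72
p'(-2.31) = -99.27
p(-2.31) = 70.14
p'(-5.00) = -448.98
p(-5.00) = 752.26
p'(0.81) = -2.55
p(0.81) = -2.46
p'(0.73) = -0.89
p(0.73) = -2.32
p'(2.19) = -65.59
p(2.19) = -42.01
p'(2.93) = -126.13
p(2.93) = -111.80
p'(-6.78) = -815.96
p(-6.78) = 1862.04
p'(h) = -17.04*h^2 + 5.44*h + 4.22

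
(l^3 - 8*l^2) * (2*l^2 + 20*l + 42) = 2*l^5 + 4*l^4 - 118*l^3 - 336*l^2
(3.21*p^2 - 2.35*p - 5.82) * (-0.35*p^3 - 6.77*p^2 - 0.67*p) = -1.1235*p^5 - 20.9092*p^4 + 15.7958*p^3 + 40.9759*p^2 + 3.8994*p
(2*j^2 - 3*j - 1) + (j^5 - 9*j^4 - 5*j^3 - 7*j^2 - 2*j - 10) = j^5 - 9*j^4 - 5*j^3 - 5*j^2 - 5*j - 11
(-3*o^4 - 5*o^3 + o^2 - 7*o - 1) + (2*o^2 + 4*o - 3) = -3*o^4 - 5*o^3 + 3*o^2 - 3*o - 4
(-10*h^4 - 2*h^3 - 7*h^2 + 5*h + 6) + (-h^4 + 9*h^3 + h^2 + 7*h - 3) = -11*h^4 + 7*h^3 - 6*h^2 + 12*h + 3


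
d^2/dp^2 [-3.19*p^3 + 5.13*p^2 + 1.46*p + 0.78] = 10.26 - 19.14*p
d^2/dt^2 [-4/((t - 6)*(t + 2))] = 8*(-(t - 6)^2 - (t - 6)*(t + 2) - (t + 2)^2)/((t - 6)^3*(t + 2)^3)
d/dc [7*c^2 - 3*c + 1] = 14*c - 3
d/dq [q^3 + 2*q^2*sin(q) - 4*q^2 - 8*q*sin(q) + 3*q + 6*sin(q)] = 2*q^2*cos(q) + 3*q^2 + 4*q*sin(q) - 8*q*cos(q) - 8*q - 8*sin(q) + 6*cos(q) + 3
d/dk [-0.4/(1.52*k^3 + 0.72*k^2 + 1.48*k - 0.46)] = (1.824*k^2 + 0.576*k + 0.592)/(1.52*k^3 + 0.72*k^2 + 1.48*k - 0.46)^2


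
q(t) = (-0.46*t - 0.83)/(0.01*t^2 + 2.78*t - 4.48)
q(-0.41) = 0.11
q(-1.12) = 0.04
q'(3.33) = 0.19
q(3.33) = -0.48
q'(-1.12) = 0.08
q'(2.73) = 0.44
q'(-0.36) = 0.15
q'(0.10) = 0.25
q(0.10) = 0.21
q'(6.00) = 0.03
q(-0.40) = 0.12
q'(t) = (-0.46*t - 0.83)*(-0.02*t - 2.78)/(0.01*t^2 + 2.78*t - 4.48)^2 - 0.46/(0.01*t^2 + 2.78*t - 4.48)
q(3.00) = -0.56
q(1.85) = -2.41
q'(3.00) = 0.29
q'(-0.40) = 0.14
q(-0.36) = 0.12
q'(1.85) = 9.08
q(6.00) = -0.29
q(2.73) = -0.66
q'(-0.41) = 0.14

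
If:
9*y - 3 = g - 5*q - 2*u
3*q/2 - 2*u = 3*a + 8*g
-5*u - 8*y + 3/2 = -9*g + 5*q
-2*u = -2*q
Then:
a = 617*y/318 - 225/212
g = 39/106 - 34*y/53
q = 51/106 - 73*y/53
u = 51/106 - 73*y/53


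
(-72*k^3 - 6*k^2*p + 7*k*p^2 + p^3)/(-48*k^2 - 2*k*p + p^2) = (-12*k^2 + k*p + p^2)/(-8*k + p)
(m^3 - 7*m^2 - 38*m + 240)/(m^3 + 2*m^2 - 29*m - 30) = (m - 8)/(m + 1)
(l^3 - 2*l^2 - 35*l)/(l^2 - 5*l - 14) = l*(l + 5)/(l + 2)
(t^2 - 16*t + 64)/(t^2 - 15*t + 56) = (t - 8)/(t - 7)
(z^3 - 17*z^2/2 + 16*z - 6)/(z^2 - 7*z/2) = (2*z^3 - 17*z^2 + 32*z - 12)/(z*(2*z - 7))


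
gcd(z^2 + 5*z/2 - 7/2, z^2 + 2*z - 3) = z - 1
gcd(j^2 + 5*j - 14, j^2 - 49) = j + 7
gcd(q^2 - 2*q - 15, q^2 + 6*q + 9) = q + 3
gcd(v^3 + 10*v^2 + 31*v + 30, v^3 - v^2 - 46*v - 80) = v^2 + 7*v + 10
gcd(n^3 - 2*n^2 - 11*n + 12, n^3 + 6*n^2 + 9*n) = n + 3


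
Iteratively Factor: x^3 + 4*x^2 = (x)*(x^2 + 4*x) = x^2*(x + 4)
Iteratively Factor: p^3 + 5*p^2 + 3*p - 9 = (p - 1)*(p^2 + 6*p + 9) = (p - 1)*(p + 3)*(p + 3)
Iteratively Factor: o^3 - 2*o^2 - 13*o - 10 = (o + 1)*(o^2 - 3*o - 10) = (o - 5)*(o + 1)*(o + 2)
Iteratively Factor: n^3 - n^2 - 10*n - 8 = (n - 4)*(n^2 + 3*n + 2) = (n - 4)*(n + 1)*(n + 2)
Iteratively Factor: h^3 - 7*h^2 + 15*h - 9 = (h - 3)*(h^2 - 4*h + 3) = (h - 3)*(h - 1)*(h - 3)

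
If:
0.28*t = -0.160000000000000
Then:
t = -0.57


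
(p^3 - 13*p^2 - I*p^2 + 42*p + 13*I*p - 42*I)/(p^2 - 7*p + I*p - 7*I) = (p^2 - p*(6 + I) + 6*I)/(p + I)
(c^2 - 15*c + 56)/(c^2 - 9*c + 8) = (c - 7)/(c - 1)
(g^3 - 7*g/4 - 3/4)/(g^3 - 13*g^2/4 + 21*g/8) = 2*(2*g^2 + 3*g + 1)/(g*(4*g - 7))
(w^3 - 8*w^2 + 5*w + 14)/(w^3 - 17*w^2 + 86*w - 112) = (w + 1)/(w - 8)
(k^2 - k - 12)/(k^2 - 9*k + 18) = (k^2 - k - 12)/(k^2 - 9*k + 18)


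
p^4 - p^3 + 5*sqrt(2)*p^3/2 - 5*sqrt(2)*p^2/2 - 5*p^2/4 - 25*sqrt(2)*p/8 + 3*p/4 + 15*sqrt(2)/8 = (p - 3/2)*(p - 1/2)*(p + 1)*(p + 5*sqrt(2)/2)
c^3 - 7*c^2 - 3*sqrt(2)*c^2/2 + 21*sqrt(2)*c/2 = c*(c - 7)*(c - 3*sqrt(2)/2)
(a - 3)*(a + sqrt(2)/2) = a^2 - 3*a + sqrt(2)*a/2 - 3*sqrt(2)/2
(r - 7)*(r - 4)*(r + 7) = r^3 - 4*r^2 - 49*r + 196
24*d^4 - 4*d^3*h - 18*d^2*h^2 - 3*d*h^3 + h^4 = (-6*d + h)*(-d + h)*(2*d + h)^2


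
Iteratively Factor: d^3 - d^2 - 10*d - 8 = (d - 4)*(d^2 + 3*d + 2) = (d - 4)*(d + 1)*(d + 2)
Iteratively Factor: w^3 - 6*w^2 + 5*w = (w)*(w^2 - 6*w + 5) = w*(w - 1)*(w - 5)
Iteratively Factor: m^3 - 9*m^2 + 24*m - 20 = (m - 2)*(m^2 - 7*m + 10) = (m - 5)*(m - 2)*(m - 2)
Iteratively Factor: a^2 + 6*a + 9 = (a + 3)*(a + 3)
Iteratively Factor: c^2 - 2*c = (c)*(c - 2)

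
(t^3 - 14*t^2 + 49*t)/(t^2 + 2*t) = (t^2 - 14*t + 49)/(t + 2)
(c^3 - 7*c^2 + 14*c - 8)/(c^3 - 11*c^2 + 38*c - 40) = (c - 1)/(c - 5)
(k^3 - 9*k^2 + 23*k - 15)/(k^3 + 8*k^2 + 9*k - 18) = (k^2 - 8*k + 15)/(k^2 + 9*k + 18)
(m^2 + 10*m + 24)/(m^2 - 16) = (m + 6)/(m - 4)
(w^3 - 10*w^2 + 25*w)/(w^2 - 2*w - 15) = w*(w - 5)/(w + 3)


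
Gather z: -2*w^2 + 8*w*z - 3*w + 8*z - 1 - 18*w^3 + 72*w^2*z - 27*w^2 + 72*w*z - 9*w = -18*w^3 - 29*w^2 - 12*w + z*(72*w^2 + 80*w + 8) - 1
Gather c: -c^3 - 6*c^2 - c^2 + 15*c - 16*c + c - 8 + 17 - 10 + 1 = -c^3 - 7*c^2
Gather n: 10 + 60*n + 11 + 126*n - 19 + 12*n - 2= 198*n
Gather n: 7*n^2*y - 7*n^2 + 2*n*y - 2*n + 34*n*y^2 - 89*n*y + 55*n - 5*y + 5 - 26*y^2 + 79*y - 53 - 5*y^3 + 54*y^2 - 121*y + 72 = n^2*(7*y - 7) + n*(34*y^2 - 87*y + 53) - 5*y^3 + 28*y^2 - 47*y + 24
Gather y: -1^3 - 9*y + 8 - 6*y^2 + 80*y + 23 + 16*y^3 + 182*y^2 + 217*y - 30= 16*y^3 + 176*y^2 + 288*y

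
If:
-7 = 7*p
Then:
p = -1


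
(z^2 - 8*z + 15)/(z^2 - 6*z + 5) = (z - 3)/(z - 1)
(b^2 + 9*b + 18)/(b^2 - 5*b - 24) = (b + 6)/(b - 8)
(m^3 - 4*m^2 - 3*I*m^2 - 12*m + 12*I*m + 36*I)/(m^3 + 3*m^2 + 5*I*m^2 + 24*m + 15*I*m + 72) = (m^2 - 4*m - 12)/(m^2 + m*(3 + 8*I) + 24*I)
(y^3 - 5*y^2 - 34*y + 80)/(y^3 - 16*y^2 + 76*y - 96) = (y + 5)/(y - 6)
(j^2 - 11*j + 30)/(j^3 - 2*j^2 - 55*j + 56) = (j^2 - 11*j + 30)/(j^3 - 2*j^2 - 55*j + 56)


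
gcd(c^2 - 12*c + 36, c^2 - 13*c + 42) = c - 6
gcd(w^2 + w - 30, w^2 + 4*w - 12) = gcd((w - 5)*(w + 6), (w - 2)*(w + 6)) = w + 6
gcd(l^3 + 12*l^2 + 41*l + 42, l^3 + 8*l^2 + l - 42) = l^2 + 10*l + 21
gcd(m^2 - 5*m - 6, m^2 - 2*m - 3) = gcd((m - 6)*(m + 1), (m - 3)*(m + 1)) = m + 1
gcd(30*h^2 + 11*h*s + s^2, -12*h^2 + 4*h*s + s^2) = 6*h + s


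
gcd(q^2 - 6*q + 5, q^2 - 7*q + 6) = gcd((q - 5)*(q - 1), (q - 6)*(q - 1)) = q - 1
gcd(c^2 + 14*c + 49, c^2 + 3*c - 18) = 1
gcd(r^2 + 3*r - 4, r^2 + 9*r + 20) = r + 4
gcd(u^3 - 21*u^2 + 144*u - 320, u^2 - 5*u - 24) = u - 8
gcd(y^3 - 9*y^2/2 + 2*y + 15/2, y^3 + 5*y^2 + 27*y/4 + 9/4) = 1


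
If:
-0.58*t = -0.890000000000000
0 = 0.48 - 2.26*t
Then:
No Solution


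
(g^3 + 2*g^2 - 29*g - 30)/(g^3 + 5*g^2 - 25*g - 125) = (g^2 + 7*g + 6)/(g^2 + 10*g + 25)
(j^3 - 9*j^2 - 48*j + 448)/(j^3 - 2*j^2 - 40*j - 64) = (j^2 - j - 56)/(j^2 + 6*j + 8)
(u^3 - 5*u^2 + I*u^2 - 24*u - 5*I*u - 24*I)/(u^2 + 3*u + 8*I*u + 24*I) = (u^2 + u*(-8 + I) - 8*I)/(u + 8*I)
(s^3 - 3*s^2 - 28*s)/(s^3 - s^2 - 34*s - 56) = s/(s + 2)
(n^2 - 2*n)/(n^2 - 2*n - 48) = n*(2 - n)/(-n^2 + 2*n + 48)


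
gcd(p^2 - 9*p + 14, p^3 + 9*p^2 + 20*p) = 1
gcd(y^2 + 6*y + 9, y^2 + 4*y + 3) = y + 3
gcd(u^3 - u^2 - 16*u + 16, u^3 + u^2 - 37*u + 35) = u - 1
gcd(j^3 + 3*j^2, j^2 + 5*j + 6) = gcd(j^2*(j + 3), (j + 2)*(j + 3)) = j + 3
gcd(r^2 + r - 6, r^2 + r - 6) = r^2 + r - 6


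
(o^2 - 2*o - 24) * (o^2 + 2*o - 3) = o^4 - 31*o^2 - 42*o + 72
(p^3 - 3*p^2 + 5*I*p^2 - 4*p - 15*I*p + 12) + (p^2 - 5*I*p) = p^3 - 2*p^2 + 5*I*p^2 - 4*p - 20*I*p + 12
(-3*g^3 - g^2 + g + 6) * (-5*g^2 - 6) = 15*g^5 + 5*g^4 + 13*g^3 - 24*g^2 - 6*g - 36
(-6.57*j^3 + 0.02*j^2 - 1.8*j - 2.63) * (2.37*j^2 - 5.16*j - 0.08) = -15.5709*j^5 + 33.9486*j^4 - 3.8436*j^3 + 3.0533*j^2 + 13.7148*j + 0.2104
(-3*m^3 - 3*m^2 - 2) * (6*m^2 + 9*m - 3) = -18*m^5 - 45*m^4 - 18*m^3 - 3*m^2 - 18*m + 6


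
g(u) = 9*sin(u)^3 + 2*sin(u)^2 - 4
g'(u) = 27*sin(u)^2*cos(u) + 4*sin(u)*cos(u)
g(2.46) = -0.96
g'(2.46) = -10.28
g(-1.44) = -10.81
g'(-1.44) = 2.94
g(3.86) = -5.70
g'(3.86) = -6.82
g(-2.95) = -3.99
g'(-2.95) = -0.21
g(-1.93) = -9.63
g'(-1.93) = -7.00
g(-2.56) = -4.89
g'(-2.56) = -4.97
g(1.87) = 5.68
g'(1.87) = -8.39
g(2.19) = 2.19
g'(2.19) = -12.28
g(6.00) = -4.04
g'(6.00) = 0.95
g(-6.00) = -3.65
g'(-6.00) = 3.10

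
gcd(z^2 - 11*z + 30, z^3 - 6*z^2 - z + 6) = z - 6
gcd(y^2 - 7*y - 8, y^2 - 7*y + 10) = 1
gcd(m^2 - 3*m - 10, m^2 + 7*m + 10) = m + 2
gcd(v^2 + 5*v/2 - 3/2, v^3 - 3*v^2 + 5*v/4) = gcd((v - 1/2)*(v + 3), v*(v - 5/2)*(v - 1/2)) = v - 1/2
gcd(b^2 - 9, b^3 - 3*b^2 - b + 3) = b - 3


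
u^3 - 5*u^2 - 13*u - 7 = (u - 7)*(u + 1)^2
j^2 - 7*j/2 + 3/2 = (j - 3)*(j - 1/2)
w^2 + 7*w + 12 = (w + 3)*(w + 4)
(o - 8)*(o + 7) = o^2 - o - 56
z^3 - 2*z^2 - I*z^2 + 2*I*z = z*(z - 2)*(z - I)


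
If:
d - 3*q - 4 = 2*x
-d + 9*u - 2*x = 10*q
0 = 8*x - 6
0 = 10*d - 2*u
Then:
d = -101/244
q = -481/244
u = -505/244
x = 3/4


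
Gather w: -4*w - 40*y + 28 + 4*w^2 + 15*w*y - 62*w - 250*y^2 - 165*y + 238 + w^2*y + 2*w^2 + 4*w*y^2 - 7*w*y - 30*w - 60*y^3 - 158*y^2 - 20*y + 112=w^2*(y + 6) + w*(4*y^2 + 8*y - 96) - 60*y^3 - 408*y^2 - 225*y + 378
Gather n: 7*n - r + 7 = 7*n - r + 7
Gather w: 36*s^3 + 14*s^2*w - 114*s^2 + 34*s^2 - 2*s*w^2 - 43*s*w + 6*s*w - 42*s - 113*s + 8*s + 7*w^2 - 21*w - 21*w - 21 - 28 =36*s^3 - 80*s^2 - 147*s + w^2*(7 - 2*s) + w*(14*s^2 - 37*s - 42) - 49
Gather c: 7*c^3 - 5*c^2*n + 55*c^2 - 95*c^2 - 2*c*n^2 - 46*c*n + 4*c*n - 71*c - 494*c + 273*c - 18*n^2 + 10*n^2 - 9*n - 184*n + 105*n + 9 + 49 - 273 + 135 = 7*c^3 + c^2*(-5*n - 40) + c*(-2*n^2 - 42*n - 292) - 8*n^2 - 88*n - 80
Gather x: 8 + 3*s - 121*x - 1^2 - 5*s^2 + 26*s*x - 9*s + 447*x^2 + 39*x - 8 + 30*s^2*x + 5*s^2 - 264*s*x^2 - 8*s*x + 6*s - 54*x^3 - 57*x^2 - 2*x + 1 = -54*x^3 + x^2*(390 - 264*s) + x*(30*s^2 + 18*s - 84)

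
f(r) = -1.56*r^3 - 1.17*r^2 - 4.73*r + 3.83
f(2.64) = -45.52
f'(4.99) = -132.94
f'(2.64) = -43.53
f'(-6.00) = -159.17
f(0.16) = 3.04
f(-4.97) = 189.95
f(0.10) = 3.34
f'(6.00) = -187.25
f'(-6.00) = -159.17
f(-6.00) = 327.05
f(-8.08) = 788.59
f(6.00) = -403.63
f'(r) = -4.68*r^2 - 2.34*r - 4.73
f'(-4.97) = -108.70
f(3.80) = -116.64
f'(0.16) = -5.22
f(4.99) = -242.74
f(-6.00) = 327.05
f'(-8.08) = -291.36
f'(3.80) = -81.20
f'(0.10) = -5.01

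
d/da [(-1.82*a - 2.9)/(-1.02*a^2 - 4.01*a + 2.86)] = (1.8564*a^2 + 7.2982*a - (1.82*a + 2.9)*(2.04*a + 4.01) - 5.2052)/(1.02*a^2 + 4.01*a - 2.86)^2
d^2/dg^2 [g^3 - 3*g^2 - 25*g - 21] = 6*g - 6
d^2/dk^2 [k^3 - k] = 6*k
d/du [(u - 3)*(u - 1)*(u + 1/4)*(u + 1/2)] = 4*u^3 - 39*u^2/4 + u/4 + 7/4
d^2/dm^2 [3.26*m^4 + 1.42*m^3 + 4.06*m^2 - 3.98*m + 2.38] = 39.12*m^2 + 8.52*m + 8.12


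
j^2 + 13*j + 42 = (j + 6)*(j + 7)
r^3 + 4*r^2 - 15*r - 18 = (r - 3)*(r + 1)*(r + 6)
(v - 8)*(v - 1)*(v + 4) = v^3 - 5*v^2 - 28*v + 32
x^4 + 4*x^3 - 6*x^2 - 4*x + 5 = (x - 1)^2*(x + 1)*(x + 5)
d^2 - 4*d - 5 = (d - 5)*(d + 1)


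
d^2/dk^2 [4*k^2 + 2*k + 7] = 8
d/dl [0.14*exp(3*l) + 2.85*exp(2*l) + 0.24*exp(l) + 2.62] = (0.42*exp(2*l) + 5.7*exp(l) + 0.24)*exp(l)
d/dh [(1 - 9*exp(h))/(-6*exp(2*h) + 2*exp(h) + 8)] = (-27*exp(2*h) + 6*exp(h) - 37)*exp(h)/(2*(9*exp(4*h) - 6*exp(3*h) - 23*exp(2*h) + 8*exp(h) + 16))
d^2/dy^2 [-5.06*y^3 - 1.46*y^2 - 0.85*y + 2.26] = -30.36*y - 2.92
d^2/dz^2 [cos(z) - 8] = -cos(z)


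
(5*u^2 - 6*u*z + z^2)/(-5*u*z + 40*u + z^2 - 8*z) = (-u + z)/(z - 8)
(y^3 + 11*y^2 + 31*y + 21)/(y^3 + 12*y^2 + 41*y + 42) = (y + 1)/(y + 2)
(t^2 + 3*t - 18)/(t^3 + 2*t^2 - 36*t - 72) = (t - 3)/(t^2 - 4*t - 12)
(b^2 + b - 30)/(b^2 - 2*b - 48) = (b - 5)/(b - 8)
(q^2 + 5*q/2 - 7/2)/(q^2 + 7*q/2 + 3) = (2*q^2 + 5*q - 7)/(2*q^2 + 7*q + 6)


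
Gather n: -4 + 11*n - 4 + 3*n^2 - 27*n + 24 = 3*n^2 - 16*n + 16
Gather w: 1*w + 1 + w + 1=2*w + 2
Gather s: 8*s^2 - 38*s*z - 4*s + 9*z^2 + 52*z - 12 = 8*s^2 + s*(-38*z - 4) + 9*z^2 + 52*z - 12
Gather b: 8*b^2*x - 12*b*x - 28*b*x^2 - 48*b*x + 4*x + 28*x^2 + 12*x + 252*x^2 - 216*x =8*b^2*x + b*(-28*x^2 - 60*x) + 280*x^2 - 200*x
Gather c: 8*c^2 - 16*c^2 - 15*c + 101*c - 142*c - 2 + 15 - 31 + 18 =-8*c^2 - 56*c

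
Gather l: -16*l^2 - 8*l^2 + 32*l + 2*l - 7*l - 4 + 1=-24*l^2 + 27*l - 3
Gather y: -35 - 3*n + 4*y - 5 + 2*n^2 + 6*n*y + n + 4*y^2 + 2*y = 2*n^2 - 2*n + 4*y^2 + y*(6*n + 6) - 40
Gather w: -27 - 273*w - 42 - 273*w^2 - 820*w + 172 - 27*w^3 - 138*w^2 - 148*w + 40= -27*w^3 - 411*w^2 - 1241*w + 143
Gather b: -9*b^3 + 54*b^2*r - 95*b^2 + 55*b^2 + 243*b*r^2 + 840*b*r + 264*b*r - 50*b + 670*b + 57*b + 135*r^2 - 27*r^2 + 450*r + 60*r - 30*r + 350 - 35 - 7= -9*b^3 + b^2*(54*r - 40) + b*(243*r^2 + 1104*r + 677) + 108*r^2 + 480*r + 308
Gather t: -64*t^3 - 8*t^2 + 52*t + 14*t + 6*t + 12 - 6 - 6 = -64*t^3 - 8*t^2 + 72*t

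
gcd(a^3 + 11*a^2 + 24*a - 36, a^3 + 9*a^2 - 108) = a^2 + 12*a + 36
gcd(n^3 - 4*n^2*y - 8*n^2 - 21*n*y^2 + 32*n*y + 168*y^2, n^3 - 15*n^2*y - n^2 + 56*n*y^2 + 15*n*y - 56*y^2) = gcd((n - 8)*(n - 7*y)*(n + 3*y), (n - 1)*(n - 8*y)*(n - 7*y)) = -n + 7*y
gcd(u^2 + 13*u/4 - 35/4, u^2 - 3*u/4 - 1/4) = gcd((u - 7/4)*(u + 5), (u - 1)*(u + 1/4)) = 1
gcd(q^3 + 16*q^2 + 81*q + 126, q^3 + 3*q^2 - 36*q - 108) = q^2 + 9*q + 18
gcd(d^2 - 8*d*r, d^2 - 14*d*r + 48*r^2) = -d + 8*r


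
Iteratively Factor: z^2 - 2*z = (z - 2)*(z)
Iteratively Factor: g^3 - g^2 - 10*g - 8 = (g + 1)*(g^2 - 2*g - 8) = (g + 1)*(g + 2)*(g - 4)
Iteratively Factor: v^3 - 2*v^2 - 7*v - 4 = (v + 1)*(v^2 - 3*v - 4) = (v + 1)^2*(v - 4)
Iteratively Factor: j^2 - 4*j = (j - 4)*(j)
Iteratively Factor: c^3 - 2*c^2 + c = (c - 1)*(c^2 - c) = (c - 1)^2*(c)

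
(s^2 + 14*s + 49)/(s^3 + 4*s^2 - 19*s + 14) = (s + 7)/(s^2 - 3*s + 2)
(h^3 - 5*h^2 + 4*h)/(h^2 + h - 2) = h*(h - 4)/(h + 2)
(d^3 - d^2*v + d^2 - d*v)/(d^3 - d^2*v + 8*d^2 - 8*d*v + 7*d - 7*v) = d/(d + 7)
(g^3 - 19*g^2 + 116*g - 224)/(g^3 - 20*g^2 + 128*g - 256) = (g - 7)/(g - 8)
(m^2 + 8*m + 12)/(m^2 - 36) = (m + 2)/(m - 6)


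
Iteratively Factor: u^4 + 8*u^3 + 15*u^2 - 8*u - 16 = (u + 1)*(u^3 + 7*u^2 + 8*u - 16) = (u - 1)*(u + 1)*(u^2 + 8*u + 16) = (u - 1)*(u + 1)*(u + 4)*(u + 4)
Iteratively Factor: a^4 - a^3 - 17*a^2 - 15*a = (a + 3)*(a^3 - 4*a^2 - 5*a) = a*(a + 3)*(a^2 - 4*a - 5) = a*(a + 1)*(a + 3)*(a - 5)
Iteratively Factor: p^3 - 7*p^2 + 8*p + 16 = (p - 4)*(p^2 - 3*p - 4) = (p - 4)*(p + 1)*(p - 4)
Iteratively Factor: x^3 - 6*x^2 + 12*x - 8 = (x - 2)*(x^2 - 4*x + 4) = (x - 2)^2*(x - 2)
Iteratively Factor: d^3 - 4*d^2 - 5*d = (d - 5)*(d^2 + d) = d*(d - 5)*(d + 1)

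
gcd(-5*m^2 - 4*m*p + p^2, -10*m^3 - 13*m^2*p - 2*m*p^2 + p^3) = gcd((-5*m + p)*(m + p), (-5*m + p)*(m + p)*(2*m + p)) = -5*m^2 - 4*m*p + p^2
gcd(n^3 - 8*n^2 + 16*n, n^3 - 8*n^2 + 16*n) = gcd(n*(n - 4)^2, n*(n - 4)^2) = n^3 - 8*n^2 + 16*n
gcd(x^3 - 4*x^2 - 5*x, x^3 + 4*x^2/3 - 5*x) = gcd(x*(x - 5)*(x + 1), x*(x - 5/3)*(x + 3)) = x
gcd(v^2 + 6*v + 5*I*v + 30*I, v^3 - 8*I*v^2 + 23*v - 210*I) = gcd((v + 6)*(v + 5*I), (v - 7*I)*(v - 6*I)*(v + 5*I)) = v + 5*I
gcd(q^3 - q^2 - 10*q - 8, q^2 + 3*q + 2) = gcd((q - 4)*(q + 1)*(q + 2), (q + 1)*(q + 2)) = q^2 + 3*q + 2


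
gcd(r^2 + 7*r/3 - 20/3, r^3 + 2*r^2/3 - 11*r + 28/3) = r + 4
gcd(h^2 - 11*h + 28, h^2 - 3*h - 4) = h - 4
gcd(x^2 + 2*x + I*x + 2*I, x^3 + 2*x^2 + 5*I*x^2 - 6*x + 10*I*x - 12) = x + 2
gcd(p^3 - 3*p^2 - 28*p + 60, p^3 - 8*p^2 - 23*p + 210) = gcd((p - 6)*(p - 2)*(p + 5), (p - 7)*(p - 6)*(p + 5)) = p^2 - p - 30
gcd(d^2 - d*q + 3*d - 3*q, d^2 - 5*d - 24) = d + 3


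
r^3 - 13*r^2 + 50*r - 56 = (r - 7)*(r - 4)*(r - 2)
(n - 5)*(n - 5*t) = n^2 - 5*n*t - 5*n + 25*t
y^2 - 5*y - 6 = (y - 6)*(y + 1)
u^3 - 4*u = u*(u - 2)*(u + 2)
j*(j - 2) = j^2 - 2*j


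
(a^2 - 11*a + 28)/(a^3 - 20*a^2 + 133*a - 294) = (a - 4)/(a^2 - 13*a + 42)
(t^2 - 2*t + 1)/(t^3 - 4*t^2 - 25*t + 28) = (t - 1)/(t^2 - 3*t - 28)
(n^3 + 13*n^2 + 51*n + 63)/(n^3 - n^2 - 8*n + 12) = (n^2 + 10*n + 21)/(n^2 - 4*n + 4)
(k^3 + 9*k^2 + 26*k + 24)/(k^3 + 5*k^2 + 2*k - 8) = (k + 3)/(k - 1)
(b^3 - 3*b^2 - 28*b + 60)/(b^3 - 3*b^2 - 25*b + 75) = (b^2 - 8*b + 12)/(b^2 - 8*b + 15)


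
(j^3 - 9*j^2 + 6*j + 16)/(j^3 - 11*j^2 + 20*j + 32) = (j - 2)/(j - 4)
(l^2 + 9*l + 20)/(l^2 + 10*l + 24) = (l + 5)/(l + 6)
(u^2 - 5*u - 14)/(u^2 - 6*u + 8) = (u^2 - 5*u - 14)/(u^2 - 6*u + 8)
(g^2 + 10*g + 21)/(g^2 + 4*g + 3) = (g + 7)/(g + 1)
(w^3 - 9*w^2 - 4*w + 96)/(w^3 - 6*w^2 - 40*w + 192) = (w + 3)/(w + 6)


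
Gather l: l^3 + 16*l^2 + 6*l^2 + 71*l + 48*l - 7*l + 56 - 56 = l^3 + 22*l^2 + 112*l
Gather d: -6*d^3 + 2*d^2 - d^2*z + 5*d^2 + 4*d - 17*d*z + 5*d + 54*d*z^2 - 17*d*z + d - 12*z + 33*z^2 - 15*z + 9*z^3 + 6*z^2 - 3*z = -6*d^3 + d^2*(7 - z) + d*(54*z^2 - 34*z + 10) + 9*z^3 + 39*z^2 - 30*z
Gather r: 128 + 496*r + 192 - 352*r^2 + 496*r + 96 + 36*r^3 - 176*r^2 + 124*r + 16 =36*r^3 - 528*r^2 + 1116*r + 432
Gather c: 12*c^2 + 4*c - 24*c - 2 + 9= 12*c^2 - 20*c + 7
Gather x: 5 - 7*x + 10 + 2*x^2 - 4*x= 2*x^2 - 11*x + 15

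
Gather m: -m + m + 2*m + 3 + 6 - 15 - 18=2*m - 24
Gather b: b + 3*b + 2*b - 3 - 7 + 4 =6*b - 6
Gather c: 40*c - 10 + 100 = 40*c + 90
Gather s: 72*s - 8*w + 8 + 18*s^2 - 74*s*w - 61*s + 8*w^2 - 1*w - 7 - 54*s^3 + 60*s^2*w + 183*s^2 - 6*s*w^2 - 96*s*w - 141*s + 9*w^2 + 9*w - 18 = -54*s^3 + s^2*(60*w + 201) + s*(-6*w^2 - 170*w - 130) + 17*w^2 - 17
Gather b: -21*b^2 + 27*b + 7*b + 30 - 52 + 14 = -21*b^2 + 34*b - 8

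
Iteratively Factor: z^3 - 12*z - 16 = (z - 4)*(z^2 + 4*z + 4) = (z - 4)*(z + 2)*(z + 2)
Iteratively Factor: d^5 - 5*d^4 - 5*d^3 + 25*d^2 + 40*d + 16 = (d + 1)*(d^4 - 6*d^3 + d^2 + 24*d + 16) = (d - 4)*(d + 1)*(d^3 - 2*d^2 - 7*d - 4) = (d - 4)*(d + 1)^2*(d^2 - 3*d - 4) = (d - 4)^2*(d + 1)^2*(d + 1)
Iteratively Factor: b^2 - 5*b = (b - 5)*(b)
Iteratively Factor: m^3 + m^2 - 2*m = (m + 2)*(m^2 - m) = (m - 1)*(m + 2)*(m)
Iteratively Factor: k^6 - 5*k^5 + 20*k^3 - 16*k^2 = (k - 2)*(k^5 - 3*k^4 - 6*k^3 + 8*k^2) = (k - 4)*(k - 2)*(k^4 + k^3 - 2*k^2) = (k - 4)*(k - 2)*(k + 2)*(k^3 - k^2) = k*(k - 4)*(k - 2)*(k + 2)*(k^2 - k) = k^2*(k - 4)*(k - 2)*(k + 2)*(k - 1)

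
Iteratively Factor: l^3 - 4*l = (l)*(l^2 - 4) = l*(l + 2)*(l - 2)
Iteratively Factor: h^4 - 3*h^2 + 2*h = (h)*(h^3 - 3*h + 2) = h*(h - 1)*(h^2 + h - 2) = h*(h - 1)^2*(h + 2)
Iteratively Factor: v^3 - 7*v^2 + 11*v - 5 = (v - 1)*(v^2 - 6*v + 5) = (v - 1)^2*(v - 5)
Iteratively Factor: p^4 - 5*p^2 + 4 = (p - 1)*(p^3 + p^2 - 4*p - 4) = (p - 1)*(p + 1)*(p^2 - 4) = (p - 2)*(p - 1)*(p + 1)*(p + 2)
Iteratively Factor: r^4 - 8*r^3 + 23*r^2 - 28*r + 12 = (r - 2)*(r^3 - 6*r^2 + 11*r - 6) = (r - 3)*(r - 2)*(r^2 - 3*r + 2) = (r - 3)*(r - 2)*(r - 1)*(r - 2)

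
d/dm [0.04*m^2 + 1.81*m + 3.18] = 0.08*m + 1.81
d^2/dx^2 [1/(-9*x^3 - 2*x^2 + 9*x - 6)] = 2*((27*x + 2)*(9*x^3 + 2*x^2 - 9*x + 6) - (27*x^2 + 4*x - 9)^2)/(9*x^3 + 2*x^2 - 9*x + 6)^3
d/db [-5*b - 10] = -5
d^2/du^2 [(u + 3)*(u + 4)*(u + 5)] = 6*u + 24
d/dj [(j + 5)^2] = 2*j + 10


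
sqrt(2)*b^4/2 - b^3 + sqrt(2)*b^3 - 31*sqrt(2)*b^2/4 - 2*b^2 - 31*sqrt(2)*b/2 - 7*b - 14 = (b + 2)*(b - 7*sqrt(2)/2)*(b + 2*sqrt(2))*(sqrt(2)*b/2 + 1/2)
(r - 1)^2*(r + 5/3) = r^3 - r^2/3 - 7*r/3 + 5/3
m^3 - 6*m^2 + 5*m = m*(m - 5)*(m - 1)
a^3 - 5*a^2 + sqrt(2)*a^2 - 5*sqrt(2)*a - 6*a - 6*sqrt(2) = (a - 6)*(a + 1)*(a + sqrt(2))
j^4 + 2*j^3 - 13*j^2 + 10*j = j*(j - 2)*(j - 1)*(j + 5)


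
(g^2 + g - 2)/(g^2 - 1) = (g + 2)/(g + 1)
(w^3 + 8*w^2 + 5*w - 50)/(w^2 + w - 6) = (w^2 + 10*w + 25)/(w + 3)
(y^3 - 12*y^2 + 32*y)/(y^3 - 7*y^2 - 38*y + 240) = y*(y - 4)/(y^2 + y - 30)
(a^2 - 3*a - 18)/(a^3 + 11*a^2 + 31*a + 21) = (a - 6)/(a^2 + 8*a + 7)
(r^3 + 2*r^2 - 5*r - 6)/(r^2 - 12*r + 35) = (r^3 + 2*r^2 - 5*r - 6)/(r^2 - 12*r + 35)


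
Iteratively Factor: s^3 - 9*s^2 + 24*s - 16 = (s - 4)*(s^2 - 5*s + 4) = (s - 4)*(s - 1)*(s - 4)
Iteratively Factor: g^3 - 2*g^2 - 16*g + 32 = (g - 4)*(g^2 + 2*g - 8) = (g - 4)*(g + 4)*(g - 2)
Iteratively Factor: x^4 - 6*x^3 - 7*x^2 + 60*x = (x + 3)*(x^3 - 9*x^2 + 20*x) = (x - 5)*(x + 3)*(x^2 - 4*x) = (x - 5)*(x - 4)*(x + 3)*(x)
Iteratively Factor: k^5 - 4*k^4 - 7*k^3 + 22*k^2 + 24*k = (k - 4)*(k^4 - 7*k^2 - 6*k) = (k - 4)*(k + 2)*(k^3 - 2*k^2 - 3*k) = (k - 4)*(k - 3)*(k + 2)*(k^2 + k) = k*(k - 4)*(k - 3)*(k + 2)*(k + 1)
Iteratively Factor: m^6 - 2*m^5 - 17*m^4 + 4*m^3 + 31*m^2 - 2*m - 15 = (m - 1)*(m^5 - m^4 - 18*m^3 - 14*m^2 + 17*m + 15) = (m - 1)*(m + 3)*(m^4 - 4*m^3 - 6*m^2 + 4*m + 5) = (m - 1)*(m + 1)*(m + 3)*(m^3 - 5*m^2 - m + 5) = (m - 1)^2*(m + 1)*(m + 3)*(m^2 - 4*m - 5) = (m - 5)*(m - 1)^2*(m + 1)*(m + 3)*(m + 1)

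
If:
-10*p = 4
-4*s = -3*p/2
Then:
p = -2/5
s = -3/20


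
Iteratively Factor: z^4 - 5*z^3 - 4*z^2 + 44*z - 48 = (z - 4)*(z^3 - z^2 - 8*z + 12) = (z - 4)*(z - 2)*(z^2 + z - 6) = (z - 4)*(z - 2)^2*(z + 3)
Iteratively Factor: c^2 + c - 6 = (c + 3)*(c - 2)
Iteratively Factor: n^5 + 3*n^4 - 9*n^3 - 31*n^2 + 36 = (n + 2)*(n^4 + n^3 - 11*n^2 - 9*n + 18) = (n - 3)*(n + 2)*(n^3 + 4*n^2 + n - 6) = (n - 3)*(n + 2)*(n + 3)*(n^2 + n - 2) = (n - 3)*(n - 1)*(n + 2)*(n + 3)*(n + 2)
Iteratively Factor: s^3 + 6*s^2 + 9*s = (s)*(s^2 + 6*s + 9) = s*(s + 3)*(s + 3)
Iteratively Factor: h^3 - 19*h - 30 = (h + 3)*(h^2 - 3*h - 10) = (h - 5)*(h + 3)*(h + 2)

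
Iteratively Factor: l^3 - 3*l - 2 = (l + 1)*(l^2 - l - 2) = (l - 2)*(l + 1)*(l + 1)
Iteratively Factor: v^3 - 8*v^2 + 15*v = (v - 5)*(v^2 - 3*v) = (v - 5)*(v - 3)*(v)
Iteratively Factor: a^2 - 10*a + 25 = (a - 5)*(a - 5)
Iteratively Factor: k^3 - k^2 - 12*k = (k - 4)*(k^2 + 3*k) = (k - 4)*(k + 3)*(k)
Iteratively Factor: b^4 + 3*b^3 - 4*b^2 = (b - 1)*(b^3 + 4*b^2) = b*(b - 1)*(b^2 + 4*b) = b^2*(b - 1)*(b + 4)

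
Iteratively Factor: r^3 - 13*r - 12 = (r - 4)*(r^2 + 4*r + 3) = (r - 4)*(r + 1)*(r + 3)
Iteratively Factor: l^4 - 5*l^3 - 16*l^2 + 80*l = (l - 5)*(l^3 - 16*l) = (l - 5)*(l + 4)*(l^2 - 4*l) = l*(l - 5)*(l + 4)*(l - 4)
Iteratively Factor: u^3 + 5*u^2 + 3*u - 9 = (u - 1)*(u^2 + 6*u + 9) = (u - 1)*(u + 3)*(u + 3)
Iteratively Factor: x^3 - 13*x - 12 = (x + 3)*(x^2 - 3*x - 4) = (x + 1)*(x + 3)*(x - 4)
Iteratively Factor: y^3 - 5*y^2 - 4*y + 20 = (y - 5)*(y^2 - 4) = (y - 5)*(y + 2)*(y - 2)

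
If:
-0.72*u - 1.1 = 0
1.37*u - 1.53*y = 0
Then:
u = -1.53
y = -1.37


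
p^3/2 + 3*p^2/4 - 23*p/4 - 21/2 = (p/2 + 1)*(p - 7/2)*(p + 3)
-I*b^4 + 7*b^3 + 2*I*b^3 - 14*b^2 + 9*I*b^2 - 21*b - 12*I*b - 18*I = (b - 3)*(b + I)*(b + 6*I)*(-I*b - I)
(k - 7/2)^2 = k^2 - 7*k + 49/4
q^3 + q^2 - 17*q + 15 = (q - 3)*(q - 1)*(q + 5)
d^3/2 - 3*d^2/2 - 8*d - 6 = (d/2 + 1/2)*(d - 6)*(d + 2)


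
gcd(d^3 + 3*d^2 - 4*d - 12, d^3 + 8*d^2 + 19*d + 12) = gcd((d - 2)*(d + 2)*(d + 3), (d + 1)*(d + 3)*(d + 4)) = d + 3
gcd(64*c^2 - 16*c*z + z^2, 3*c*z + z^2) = 1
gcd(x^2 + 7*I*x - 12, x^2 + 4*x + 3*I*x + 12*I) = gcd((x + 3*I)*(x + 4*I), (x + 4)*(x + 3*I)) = x + 3*I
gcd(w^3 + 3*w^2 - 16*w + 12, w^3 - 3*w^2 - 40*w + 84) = w^2 + 4*w - 12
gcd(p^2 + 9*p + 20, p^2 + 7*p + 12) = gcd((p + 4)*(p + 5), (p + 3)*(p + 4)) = p + 4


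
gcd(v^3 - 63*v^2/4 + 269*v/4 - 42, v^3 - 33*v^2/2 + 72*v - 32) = v - 8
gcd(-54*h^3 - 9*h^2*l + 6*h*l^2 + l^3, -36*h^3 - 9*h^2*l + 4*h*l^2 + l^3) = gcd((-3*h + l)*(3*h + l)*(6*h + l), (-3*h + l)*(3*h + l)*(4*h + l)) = 9*h^2 - l^2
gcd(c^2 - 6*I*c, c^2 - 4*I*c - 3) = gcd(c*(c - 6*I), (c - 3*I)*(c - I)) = 1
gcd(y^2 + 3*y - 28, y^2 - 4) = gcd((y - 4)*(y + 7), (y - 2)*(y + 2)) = 1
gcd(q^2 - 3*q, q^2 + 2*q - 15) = q - 3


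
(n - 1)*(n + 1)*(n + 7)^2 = n^4 + 14*n^3 + 48*n^2 - 14*n - 49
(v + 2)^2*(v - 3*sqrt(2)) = v^3 - 3*sqrt(2)*v^2 + 4*v^2 - 12*sqrt(2)*v + 4*v - 12*sqrt(2)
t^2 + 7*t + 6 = (t + 1)*(t + 6)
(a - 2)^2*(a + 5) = a^3 + a^2 - 16*a + 20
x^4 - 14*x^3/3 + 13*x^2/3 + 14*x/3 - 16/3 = (x - 8/3)*(x - 2)*(x - 1)*(x + 1)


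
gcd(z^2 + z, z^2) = z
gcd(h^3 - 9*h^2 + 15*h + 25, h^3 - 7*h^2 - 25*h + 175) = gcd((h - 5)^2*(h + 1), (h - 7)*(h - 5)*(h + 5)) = h - 5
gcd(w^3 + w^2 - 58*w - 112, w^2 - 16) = 1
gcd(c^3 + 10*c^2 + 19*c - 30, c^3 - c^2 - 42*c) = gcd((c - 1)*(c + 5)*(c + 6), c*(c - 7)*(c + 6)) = c + 6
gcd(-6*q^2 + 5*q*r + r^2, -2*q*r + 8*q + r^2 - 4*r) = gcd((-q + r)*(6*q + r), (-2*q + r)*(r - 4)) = 1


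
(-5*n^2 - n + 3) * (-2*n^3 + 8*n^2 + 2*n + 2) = 10*n^5 - 38*n^4 - 24*n^3 + 12*n^2 + 4*n + 6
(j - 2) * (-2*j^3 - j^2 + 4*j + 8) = -2*j^4 + 3*j^3 + 6*j^2 - 16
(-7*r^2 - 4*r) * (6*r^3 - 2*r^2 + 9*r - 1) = -42*r^5 - 10*r^4 - 55*r^3 - 29*r^2 + 4*r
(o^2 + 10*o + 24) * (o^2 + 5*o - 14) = o^4 + 15*o^3 + 60*o^2 - 20*o - 336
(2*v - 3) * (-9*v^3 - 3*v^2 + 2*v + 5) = -18*v^4 + 21*v^3 + 13*v^2 + 4*v - 15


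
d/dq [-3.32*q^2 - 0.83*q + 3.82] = -6.64*q - 0.83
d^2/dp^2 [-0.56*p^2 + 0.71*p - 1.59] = -1.12000000000000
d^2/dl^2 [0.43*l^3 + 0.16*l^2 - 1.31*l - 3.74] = 2.58*l + 0.32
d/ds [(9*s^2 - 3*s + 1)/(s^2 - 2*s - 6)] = 5*(-3*s^2 - 22*s + 4)/(s^4 - 4*s^3 - 8*s^2 + 24*s + 36)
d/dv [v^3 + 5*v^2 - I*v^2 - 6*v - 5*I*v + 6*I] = 3*v^2 + 2*v*(5 - I) - 6 - 5*I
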